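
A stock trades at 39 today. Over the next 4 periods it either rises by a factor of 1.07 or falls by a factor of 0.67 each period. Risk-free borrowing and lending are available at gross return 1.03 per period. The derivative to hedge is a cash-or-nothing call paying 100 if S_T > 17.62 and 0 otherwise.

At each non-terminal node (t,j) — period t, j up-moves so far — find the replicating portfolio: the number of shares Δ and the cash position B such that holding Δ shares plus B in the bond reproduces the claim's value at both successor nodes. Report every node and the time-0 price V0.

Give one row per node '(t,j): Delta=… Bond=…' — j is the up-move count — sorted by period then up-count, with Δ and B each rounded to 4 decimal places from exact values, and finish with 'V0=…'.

Since d<R<u, set p* = (R−d)/(u−d) = 0.9000; price each node as the discounted p*-expectation of its children.
Terminal payoffs: V(4,0)=0.0000, V(4,1)=0.0000, V(4,2)=100.0000, V(4,3)=100.0000, V(4,4)=100.0000
  t=3,j=0: stock 11.7298 → up 12.5508 (V=0.0000), down 7.8589 (V=0.0000). Price 0.0000; hedge Δ=0.0000, bond B=0.0000.
  t=3,j=1: stock 18.7326 → up 20.0439 (V=100.0000), down 12.5508 (V=0.0000). Price 87.3786; hedge Δ=13.3457, bond B=-162.6214.
  t=3,j=2: stock 29.9162 → up 32.0104 (V=100.0000), down 20.0439 (V=100.0000). Price 97.0874; hedge Δ=0.0000, bond B=97.0874.
  t=3,j=3: stock 47.7767 → up 51.1210 (V=100.0000), down 32.0104 (V=100.0000). Price 97.0874; hedge Δ=0.0000, bond B=97.0874.
  t=2,j=0: stock 17.5071 → up 18.7326 (V=87.3786), down 11.7298 (V=0.0000). Price 76.3503; hedge Δ=12.4776, bond B=-142.0963.
  t=2,j=1: stock 27.9591 → up 29.9162 (V=97.0874), down 18.7326 (V=87.3786). Price 93.3170; hedge Δ=0.8681, bond B=69.0452.
  t=2,j=2: stock 44.6511 → up 47.7767 (V=97.0874), down 29.9162 (V=97.0874). Price 94.2596; hedge Δ=0.0000, bond B=94.2596.
  t=1,j=0: stock 26.1300 → up 27.9591 (V=93.3170), down 17.5071 (V=76.3503). Price 88.9518; hedge Δ=1.6233, bond B=46.5350.
  t=1,j=1: stock 41.7300 → up 44.6511 (V=94.2596), down 27.9591 (V=93.3170). Price 91.4227; hedge Δ=0.0565, bond B=89.0662.
  t=0,j=0: stock 39.0000 → up 41.7300 (V=91.4227), down 26.1300 (V=88.9518). Price 88.5200; hedge Δ=0.1584, bond B=82.3428.
The time-0 hedge costs 88.5200, which is the no-arbitrage price.

(0,0): Delta=0.1584 Bond=82.3428
(1,0): Delta=1.6233 Bond=46.5350
(1,1): Delta=0.0565 Bond=89.0662
(2,0): Delta=12.4776 Bond=-142.0963
(2,1): Delta=0.8681 Bond=69.0452
(2,2): Delta=0.0000 Bond=94.2596
(3,0): Delta=0.0000 Bond=0.0000
(3,1): Delta=13.3457 Bond=-162.6214
(3,2): Delta=0.0000 Bond=97.0874
(3,3): Delta=0.0000 Bond=97.0874
V0=88.5200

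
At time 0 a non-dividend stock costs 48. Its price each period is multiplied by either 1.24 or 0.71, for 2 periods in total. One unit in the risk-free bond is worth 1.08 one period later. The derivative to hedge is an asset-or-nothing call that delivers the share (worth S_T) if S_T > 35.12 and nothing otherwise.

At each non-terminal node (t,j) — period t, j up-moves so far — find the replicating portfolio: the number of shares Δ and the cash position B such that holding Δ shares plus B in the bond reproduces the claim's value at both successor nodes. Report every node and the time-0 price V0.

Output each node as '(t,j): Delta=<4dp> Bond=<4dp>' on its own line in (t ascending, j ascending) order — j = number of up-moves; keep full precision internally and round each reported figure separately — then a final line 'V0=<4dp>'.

Since d<R<u, set p* = (R−d)/(u−d) = 0.6981; price each node as the discounted p*-expectation of its children.
At expiry t=2: V(2,0)=0.0000, V(2,1)=42.2592, V(2,2)=73.8048
Node (1,0) S=34.0800: V=(p*·42.2592+(1−p*)·0.0000)/1.08=27.3164; Δ=(42.2592−0.0000)/(42.2592−24.1968)=2.3396; B=V−Δ·S=-52.4179
Node (1,1) S=59.5200: V=(p*·73.8048+(1−p*)·42.2592)/1.08=59.5200; Δ=(73.8048−42.2592)/(73.8048−42.2592)=1.0000; B=V−Δ·S=0.0000
Node (0,0) S=48.0000: V=(p*·59.5200+(1−p*)·27.3164)/1.08=46.1094; Δ=(59.5200−27.3164)/(59.5200−34.0800)=1.2659; B=V−Δ·S=-14.6521
Check: Δ(0,0)·S0 + B(0,0) = 46.1094 = V0.

(0,0): Delta=1.2659 Bond=-14.6521
(1,0): Delta=2.3396 Bond=-52.4179
(1,1): Delta=1.0000 Bond=0.0000
V0=46.1094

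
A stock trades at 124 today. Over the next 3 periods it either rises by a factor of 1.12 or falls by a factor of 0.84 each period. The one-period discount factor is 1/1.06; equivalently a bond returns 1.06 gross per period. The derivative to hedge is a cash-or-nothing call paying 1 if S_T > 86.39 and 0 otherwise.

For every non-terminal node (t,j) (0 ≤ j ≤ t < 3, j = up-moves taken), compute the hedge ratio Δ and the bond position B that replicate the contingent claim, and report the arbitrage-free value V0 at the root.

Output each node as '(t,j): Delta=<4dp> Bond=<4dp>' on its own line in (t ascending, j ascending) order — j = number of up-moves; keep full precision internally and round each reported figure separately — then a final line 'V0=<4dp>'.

(0,0): Delta=0.0012 Bond=0.6854
(1,0): Delta=0.0069 Bond=0.1271
(1,1): Delta=0.0000 Bond=0.8900
(2,0): Delta=0.0408 Bond=-2.8302
(2,1): Delta=0.0000 Bond=0.9434
(2,2): Delta=0.0000 Bond=0.9434
V0=0.8314

Risk-neutral probability p* = (R−d)/(u−d) = (1.06−0.84)/(1.12−0.84) = 0.7857.
Terminal values V(3,·): V(3,0)=0.0000, V(3,1)=1.0000, V(3,2)=1.0000, V(3,3)=1.0000
  t=2,j=0: stock 87.4944 → up 97.9937 (V=1.0000), down 73.4953 (V=0.0000). Price 0.7412; hedge Δ=0.0408, bond B=-2.8302.
  t=2,j=1: stock 116.6592 → up 130.6583 (V=1.0000), down 97.9937 (V=1.0000). Price 0.9434; hedge Δ=0.0000, bond B=0.9434.
  t=2,j=2: stock 155.5456 → up 174.2111 (V=1.0000), down 130.6583 (V=1.0000). Price 0.9434; hedge Δ=0.0000, bond B=0.9434.
  t=1,j=0: stock 104.1600 → up 116.6592 (V=0.9434), down 87.4944 (V=0.7412). Price 0.8491; hedge Δ=0.0069, bond B=0.1271.
  t=1,j=1: stock 138.8800 → up 155.5456 (V=0.9434), down 116.6592 (V=0.9434). Price 0.8900; hedge Δ=0.0000, bond B=0.8900.
  t=0,j=0: stock 124.0000 → up 138.8800 (V=0.8900), down 104.1600 (V=0.8491). Price 0.8314; hedge Δ=0.0012, bond B=0.6854.
Self-financing check: at every node Δ·S+B equals the discounted successor values.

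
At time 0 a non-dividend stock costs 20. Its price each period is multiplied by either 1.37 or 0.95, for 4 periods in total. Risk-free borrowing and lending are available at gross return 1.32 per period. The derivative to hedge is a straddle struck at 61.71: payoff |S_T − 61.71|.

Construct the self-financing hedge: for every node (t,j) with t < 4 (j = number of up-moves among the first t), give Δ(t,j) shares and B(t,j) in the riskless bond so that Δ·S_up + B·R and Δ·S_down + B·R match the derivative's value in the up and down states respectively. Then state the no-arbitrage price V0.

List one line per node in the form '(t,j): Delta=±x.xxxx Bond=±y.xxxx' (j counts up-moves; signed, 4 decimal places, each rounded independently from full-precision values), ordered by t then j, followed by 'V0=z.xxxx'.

(0,0): Delta=-0.3811 Bond=11.4174
(1,0): Delta=-1.0000 Bond=26.8308
(1,1): Delta=-0.3231 Bond=13.4817
(2,0): Delta=-1.0000 Bond=35.4167
(2,1): Delta=-1.0000 Bond=35.4167
(2,2): Delta=-0.2596 Bond=15.4147
(3,0): Delta=-1.0000 Bond=46.7500
(3,1): Delta=-1.0000 Bond=46.7500
(3,2): Delta=-1.0000 Bond=46.7500
(3,3): Delta=-0.1902 Bond=16.7795
V0=3.7962

No-arbitrage ⇒ martingale measure with p* = (R−d)/(u−d) = 0.8810.
Payoff layer (t=4): V(4,0)=45.4199, V(4,1)=38.2179, V(4,2)=27.8320, V(4,3)=12.8543, V(4,4)=8.7451
  t=3,j=0: stock 17.1475 → up 23.4921 (V=38.2179), down 16.2901 (V=45.4199). Price 29.6025; hedge Δ=-1.0000, bond B=46.7500.
  t=3,j=1: stock 24.7285 → up 33.8780 (V=27.8320), down 23.4921 (V=38.2179). Price 22.0215; hedge Δ=-1.0000, bond B=46.7500.
  t=3,j=2: stock 35.6611 → up 48.8557 (V=12.8543), down 33.8780 (V=27.8320). Price 11.0889; hedge Δ=-1.0000, bond B=46.7500.
  t=3,j=3: stock 51.4271 → up 70.4551 (V=8.7451), down 48.8557 (V=12.8543). Price 6.9957; hedge Δ=-0.1902, bond B=16.7795.
  t=2,j=0: stock 18.0500 → up 24.7285 (V=22.0215), down 17.1475 (V=29.6025). Price 17.3667; hedge Δ=-1.0000, bond B=35.4167.
  t=2,j=1: stock 26.0300 → up 35.6611 (V=11.0889), down 24.7285 (V=22.0215). Price 9.3867; hedge Δ=-1.0000, bond B=35.4167.
  t=2,j=2: stock 37.5380 → up 51.4271 (V=6.9957), down 35.6611 (V=11.0889). Price 5.6689; hedge Δ=-0.2596, bond B=15.4147.
  t=1,j=0: stock 19.0000 → up 26.0300 (V=9.3867), down 18.0500 (V=17.3667). Price 7.8308; hedge Δ=-1.0000, bond B=26.8308.
  t=1,j=1: stock 27.4000 → up 37.5380 (V=5.6689), down 26.0300 (V=9.3867). Price 4.6299; hedge Δ=-0.3231, bond B=13.4817.
  t=0,j=0: stock 20.0000 → up 27.4000 (V=4.6299), down 19.0000 (V=7.8308). Price 3.7962; hedge Δ=-0.3811, bond B=11.4174.
The time-0 hedge costs 3.7962, which is the no-arbitrage price.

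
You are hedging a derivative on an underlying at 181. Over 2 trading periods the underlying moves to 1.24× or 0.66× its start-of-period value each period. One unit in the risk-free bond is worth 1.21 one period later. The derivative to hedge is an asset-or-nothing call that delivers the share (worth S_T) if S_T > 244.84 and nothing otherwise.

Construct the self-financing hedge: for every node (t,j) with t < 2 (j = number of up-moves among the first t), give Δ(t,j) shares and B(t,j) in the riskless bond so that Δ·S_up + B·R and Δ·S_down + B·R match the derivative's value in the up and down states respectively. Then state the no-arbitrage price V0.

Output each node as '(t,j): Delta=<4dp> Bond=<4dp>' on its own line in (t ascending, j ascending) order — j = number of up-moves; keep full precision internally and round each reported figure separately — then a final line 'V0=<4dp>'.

(0,0): Delta=2.0776 Bond=-205.1171
(1,0): Delta=0.0000 Bond=0.0000
(1,1): Delta=2.1379 Bond=-261.7294
V0=170.9309

Under the risk-neutral measure, an up-move has probability p* = (R−d)/(u−d) = 0.9483 and values discount at R = 1.21.
Terminal values V(2,·): V(2,0)=0.0000, V(2,1)=0.0000, V(2,2)=278.3056
Node (1,0) S=119.4600: V=(p*·0.0000+(1−p*)·0.0000)/1.21=0.0000; Δ=(0.0000−0.0000)/(148.1304−78.8436)=0.0000; B=V−Δ·S=0.0000
Node (1,1) S=224.4400: V=(p*·278.3056+(1−p*)·0.0000)/1.21=218.1078; Δ=(278.3056−0.0000)/(278.3056−148.1304)=2.1379; B=V−Δ·S=-261.7294
Node (0,0) S=181.0000: V=(p*·218.1078+(1−p*)·0.0000)/1.21=170.9309; Δ=(218.1078−0.0000)/(224.4400−119.4600)=2.0776; B=V−Δ·S=-205.1171
The time-0 hedge costs 170.9309, which is the no-arbitrage price.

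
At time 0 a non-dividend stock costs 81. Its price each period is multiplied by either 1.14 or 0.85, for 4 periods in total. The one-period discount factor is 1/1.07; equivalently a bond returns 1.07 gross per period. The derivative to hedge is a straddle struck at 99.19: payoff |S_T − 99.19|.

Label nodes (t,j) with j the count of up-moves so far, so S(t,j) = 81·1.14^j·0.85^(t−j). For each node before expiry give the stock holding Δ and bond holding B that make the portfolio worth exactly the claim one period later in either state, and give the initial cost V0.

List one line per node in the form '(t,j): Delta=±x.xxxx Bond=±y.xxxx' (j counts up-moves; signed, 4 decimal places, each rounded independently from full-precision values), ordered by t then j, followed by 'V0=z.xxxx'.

Under the risk-neutral measure, an up-move has probability p* = (R−d)/(u−d) = 0.7586 and values discount at R = 1.07.
Payoff layer (t=4): V(4,0)=56.9075, V(4,1)=42.4817, V(4,2)=23.1342, V(4,3)=2.8143, V(4,4)=37.6158
Node (3,0) S=49.7441: V=(p*·42.4817+(1−p*)·56.9075)/1.07=42.9568; Δ=(42.4817−56.9075)/(56.7083−42.2825)=-1.0000; B=V−Δ·S=92.7009
Node (3,1) S=66.7156: V=(p*·23.1342+(1−p*)·42.4817)/1.07=25.9853; Δ=(23.1342−42.4817)/(76.0558−56.7083)=-1.0000; B=V−Δ·S=92.7009
Node (3,2) S=89.4775: V=(p*·2.8143+(1−p*)·23.1342)/1.07=7.2141; Δ=(2.8143−23.1342)/(102.0043−76.0558)=-0.7831; B=V−Δ·S=77.2826
Node (3,3) S=120.0051: V=(p*·37.6158+(1−p*)·2.8143)/1.07=27.3041; Δ=(37.6158−2.8143)/(136.8058−102.0043)=1.0000; B=V−Δ·S=-92.7009
Node (2,0) S=58.5225: V=(p*·25.9853+(1−p*)·42.9568)/1.07=28.1139; Δ=(25.9853−42.9568)/(66.7156−49.7441)=-1.0000; B=V−Δ·S=86.6364
Node (2,1) S=78.4890: V=(p*·7.2141+(1−p*)·25.9853)/1.07=10.9767; Δ=(7.2141−25.9853)/(89.4775−66.7156)=-0.8247; B=V−Δ·S=75.7049
Node (2,2) S=105.2676: V=(p*·27.3041+(1−p*)·7.2141)/1.07=20.9858; Δ=(27.3041−7.2141)/(120.0051−89.4775)=0.6581; B=V−Δ·S=-48.2901
Node (1,0) S=68.8500: V=(p*·10.9767+(1−p*)·28.1139)/1.07=14.1246; Δ=(10.9767−28.1139)/(78.4890−58.5225)=-0.8583; B=V−Δ·S=73.2183
Node (1,1) S=92.3400: V=(p*·20.9858+(1−p*)·10.9767)/1.07=17.3550; Δ=(20.9858−10.9767)/(105.2676−78.4890)=0.3738; B=V−Δ·S=-17.1591
Node (0,0) S=81.0000: V=(p*·17.3550+(1−p*)·14.1246)/1.07=15.4909; Δ=(17.3550−14.1246)/(92.3400−68.8500)=0.1375; B=V−Δ·S=4.3515
Each (Δ,B) replicates both successor values, so the strategy is self-financing and V0 is arbitrage-free.

(0,0): Delta=0.1375 Bond=4.3515
(1,0): Delta=-0.8583 Bond=73.2183
(1,1): Delta=0.3738 Bond=-17.1591
(2,0): Delta=-1.0000 Bond=86.6364
(2,1): Delta=-0.8247 Bond=75.7049
(2,2): Delta=0.6581 Bond=-48.2901
(3,0): Delta=-1.0000 Bond=92.7009
(3,1): Delta=-1.0000 Bond=92.7009
(3,2): Delta=-0.7831 Bond=77.2826
(3,3): Delta=1.0000 Bond=-92.7009
V0=15.4909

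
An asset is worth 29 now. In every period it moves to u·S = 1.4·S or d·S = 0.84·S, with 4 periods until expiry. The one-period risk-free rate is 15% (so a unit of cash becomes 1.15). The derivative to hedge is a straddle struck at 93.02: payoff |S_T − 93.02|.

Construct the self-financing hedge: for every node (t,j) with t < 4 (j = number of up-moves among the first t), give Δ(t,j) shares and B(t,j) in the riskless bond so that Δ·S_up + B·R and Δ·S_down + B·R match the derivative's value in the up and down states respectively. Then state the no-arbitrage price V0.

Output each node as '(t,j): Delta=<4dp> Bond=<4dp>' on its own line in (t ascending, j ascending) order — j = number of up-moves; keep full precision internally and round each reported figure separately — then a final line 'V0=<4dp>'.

(0,0): Delta=-0.7474 Bond=47.8346
(1,0): Delta=-1.0000 Bond=61.1622
(1,1): Delta=-0.6252 Bond=50.0481
(2,0): Delta=-1.0000 Bond=70.3365
(2,1): Delta=-1.0000 Bond=70.3365
(2,2): Delta=-0.4439 Bond=47.2480
(3,0): Delta=-1.0000 Bond=80.8870
(3,1): Delta=-1.0000 Bond=80.8870
(3,2): Delta=-1.0000 Bond=80.8870
(3,3): Delta=-0.1748 Bond=32.9224
V0=26.1589

Under the risk-neutral measure, an up-move has probability p* = (R−d)/(u−d) = 0.5536 and values discount at R = 1.15.
At expiry t=4: V(4,0)=78.5817, V(4,1)=68.9562, V(4,2)=52.9137, V(4,3)=26.1762, V(4,4)=18.3864
(3,0): S=17.1884. Δ = (V_up−V_dn)/(S_up−S_dn) = (68.9562−78.5817)/(24.0638−14.4383) = -1.0000. V = [p*·68.9562 + (1−p*)·78.5817]/1.15 = 63.6985. B = V − Δ·S = 80.8870.
(3,1): S=28.6474. Δ = (V_up−V_dn)/(S_up−S_dn) = (52.9137−68.9562)/(40.1063−24.0638) = -1.0000. V = [p*·52.9137 + (1−p*)·68.9562]/1.15 = 52.2396. B = V − Δ·S = 80.8870.
(3,2): S=47.7456. Δ = (V_up−V_dn)/(S_up−S_dn) = (26.1762−52.9137)/(66.8438−40.1063) = -1.0000. V = [p*·26.1762 + (1−p*)·52.9137]/1.15 = 33.1414. B = V − Δ·S = 80.8870.
(3,3): S=79.5760. Δ = (V_up−V_dn)/(S_up−S_dn) = (18.3864−26.1762)/(111.4064−66.8438) = -0.1748. V = [p*·18.3864 + (1−p*)·26.1762]/1.15 = 19.0121. B = V − Δ·S = 32.9224.
(2,0): S=20.4624. Δ = (V_up−V_dn)/(S_up−S_dn) = (52.2396−63.6985)/(28.6474−17.1884) = -1.0000. V = [p*·52.2396 + (1−p*)·63.6985]/1.15 = 49.8741. B = V − Δ·S = 70.3365.
(2,1): S=34.1040. Δ = (V_up−V_dn)/(S_up−S_dn) = (33.1414−52.2396)/(47.7456−28.6474) = -1.0000. V = [p*·33.1414 + (1−p*)·52.2396]/1.15 = 36.2325. B = V − Δ·S = 70.3365.
(2,2): S=56.8400. Δ = (V_up−V_dn)/(S_up−S_dn) = (19.0121−33.1414)/(79.5760−47.7456) = -0.4439. V = [p*·19.0121 + (1−p*)·33.1414]/1.15 = 22.0172. B = V − Δ·S = 47.2480.
(1,0): S=24.3600. Δ = (V_up−V_dn)/(S_up−S_dn) = (36.2325−49.8741)/(34.1040−20.4624) = -1.0000. V = [p*·36.2325 + (1−p*)·49.8741]/1.15 = 36.8022. B = V − Δ·S = 61.1622.
(1,1): S=40.6000. Δ = (V_up−V_dn)/(S_up−S_dn) = (22.0172−36.2325)/(56.8400−34.1040) = -0.6252. V = [p*·22.0172 + (1−p*)·36.2325]/1.15 = 24.6638. B = V − Δ·S = 50.0481.
(0,0): S=29.0000. Δ = (V_up−V_dn)/(S_up−S_dn) = (24.6638−36.8022)/(40.6000−24.3600) = -0.7474. V = [p*·24.6638 + (1−p*)·36.8022]/1.15 = 26.1589. B = V − Δ·S = 47.8346.
Each (Δ,B) replicates both successor values, so the strategy is self-financing and V0 is arbitrage-free.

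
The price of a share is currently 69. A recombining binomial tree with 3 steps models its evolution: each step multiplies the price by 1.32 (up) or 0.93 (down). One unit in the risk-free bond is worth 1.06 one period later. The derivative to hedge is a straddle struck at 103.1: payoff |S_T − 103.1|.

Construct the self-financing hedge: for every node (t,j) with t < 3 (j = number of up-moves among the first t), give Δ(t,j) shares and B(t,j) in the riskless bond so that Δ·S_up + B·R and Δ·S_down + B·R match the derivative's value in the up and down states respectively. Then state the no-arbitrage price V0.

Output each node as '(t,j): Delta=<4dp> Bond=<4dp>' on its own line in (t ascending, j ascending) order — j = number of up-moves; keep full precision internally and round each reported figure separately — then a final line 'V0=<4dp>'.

Under the risk-neutral measure, an up-move has probability p* = (R−d)/(u−d) = 0.3333 and values discount at R = 1.06.
At expiry t=3: V(3,0)=47.5994, V(3,1)=24.3249, V(3,2)=8.7098, V(3,3)=55.5978
(2,0): S=59.6781. Δ = (V_up−V_dn)/(S_up−S_dn) = (24.3249−47.5994)/(78.7751−55.5006) = -1.0000. V = [p*·24.3249 + (1−p*)·47.5994]/1.06 = 37.5861. B = V − Δ·S = 97.2642.
(2,1): S=84.7044. Δ = (V_up−V_dn)/(S_up−S_dn) = (8.7098−24.3249)/(111.8098−78.7751) = -0.4727. V = [p*·8.7098 + (1−p*)·24.3249]/1.06 = 18.0376. B = V − Δ·S = 58.0763.
(2,2): S=120.2256. Δ = (V_up−V_dn)/(S_up−S_dn) = (55.5978−8.7098)/(158.6978−111.8098) = 1.0000. V = [p*·55.5978 + (1−p*)·8.7098]/1.06 = 22.9614. B = V − Δ·S = -97.2642.
(1,0): S=64.1700. Δ = (V_up−V_dn)/(S_up−S_dn) = (18.0376−37.5861)/(84.7044−59.6781) = -0.7811. V = [p*·18.0376 + (1−p*)·37.5861]/1.06 = 29.3112. B = V − Δ·S = 79.4354.
(1,1): S=91.0800. Δ = (V_up−V_dn)/(S_up−S_dn) = (22.9614−18.0376)/(120.2256−84.7044) = 0.1386. V = [p*·22.9614 + (1−p*)·18.0376]/1.06 = 18.5650. B = V − Δ·S = 5.9398.
(0,0): S=69.0000. Δ = (V_up−V_dn)/(S_up−S_dn) = (18.5650−29.3112)/(91.0800−64.1700) = -0.3993. V = [p*·18.5650 + (1−p*)·29.3112]/1.06 = 24.2728. B = V − Δ·S = 51.8272.
Each (Δ,B) replicates both successor values, so the strategy is self-financing and V0 is arbitrage-free.

(0,0): Delta=-0.3993 Bond=51.8272
(1,0): Delta=-0.7811 Bond=79.4354
(1,1): Delta=0.1386 Bond=5.9398
(2,0): Delta=-1.0000 Bond=97.2642
(2,1): Delta=-0.4727 Bond=58.0763
(2,2): Delta=1.0000 Bond=-97.2642
V0=24.2728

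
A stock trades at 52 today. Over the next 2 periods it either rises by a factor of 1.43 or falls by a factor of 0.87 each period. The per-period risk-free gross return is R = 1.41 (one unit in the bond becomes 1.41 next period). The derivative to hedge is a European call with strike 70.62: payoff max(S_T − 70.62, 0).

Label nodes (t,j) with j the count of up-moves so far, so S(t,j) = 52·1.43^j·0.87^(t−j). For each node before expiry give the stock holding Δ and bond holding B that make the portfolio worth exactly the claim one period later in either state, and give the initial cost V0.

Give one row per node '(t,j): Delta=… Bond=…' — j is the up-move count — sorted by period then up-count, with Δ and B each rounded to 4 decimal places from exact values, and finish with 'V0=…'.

Risk-neutral probability p* = (R−d)/(u−d) = (1.41−0.87)/(1.43−0.87) = 0.9643.
Terminal values V(2,·): V(2,0)=0.0000, V(2,1)=0.0000, V(2,2)=35.7148
(1,0): S=45.2400. Δ = (V_up−V_dn)/(S_up−S_dn) = (0.0000−0.0000)/(64.6932−39.3588) = 0.0000. V = [p*·0.0000 + (1−p*)·0.0000]/1.41 = 0.0000. B = V − Δ·S = 0.0000.
(1,1): S=74.3600. Δ = (V_up−V_dn)/(S_up−S_dn) = (35.7148−0.0000)/(106.3348−64.6932) = 0.8577. V = [p*·35.7148 + (1−p*)·0.0000]/1.41 = 24.4250. B = V − Δ·S = -39.3514.
(0,0): S=52.0000. Δ = (V_up−V_dn)/(S_up−S_dn) = (24.4250−0.0000)/(74.3600−45.2400) = 0.8388. V = [p*·24.4250 + (1−p*)·0.0000]/1.41 = 16.7040. B = V − Δ·S = -26.9121.
Check: Δ(0,0)·S0 + B(0,0) = 16.7040 = V0.

(0,0): Delta=0.8388 Bond=-26.9121
(1,0): Delta=0.0000 Bond=0.0000
(1,1): Delta=0.8577 Bond=-39.3514
V0=16.7040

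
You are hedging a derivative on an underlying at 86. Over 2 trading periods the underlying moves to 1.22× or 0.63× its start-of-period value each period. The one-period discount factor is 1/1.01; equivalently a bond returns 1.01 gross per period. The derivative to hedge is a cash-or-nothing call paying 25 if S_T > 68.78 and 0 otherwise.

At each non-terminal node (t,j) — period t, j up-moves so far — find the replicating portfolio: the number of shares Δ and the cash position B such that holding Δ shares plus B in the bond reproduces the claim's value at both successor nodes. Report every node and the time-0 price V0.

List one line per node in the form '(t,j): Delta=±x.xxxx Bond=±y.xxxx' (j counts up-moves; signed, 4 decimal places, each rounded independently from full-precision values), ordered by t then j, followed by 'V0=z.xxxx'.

(0,0): Delta=0.3142 Bond=-16.8546
(1,0): Delta=0.0000 Bond=0.0000
(1,1): Delta=0.4039 Bond=-26.4306
V0=10.1662

Under the risk-neutral measure, an up-move has probability p* = (R−d)/(u−d) = 0.6441 and values discount at R = 1.01.
Terminal payoffs: V(2,0)=0.0000, V(2,1)=0.0000, V(2,2)=25.0000
  t=1,j=0: stock 54.1800 → up 66.0996 (V=0.0000), down 34.1334 (V=0.0000). Price 0.0000; hedge Δ=0.0000, bond B=0.0000.
  t=1,j=1: stock 104.9200 → up 128.0024 (V=25.0000), down 66.0996 (V=0.0000). Price 15.9423; hedge Δ=0.4039, bond B=-26.4306.
  t=0,j=0: stock 86.0000 → up 104.9200 (V=15.9423), down 54.1800 (V=0.0000). Price 10.1662; hedge Δ=0.3142, bond B=-16.8546.
Self-financing check: at every node Δ·S+B equals the discounted successor values.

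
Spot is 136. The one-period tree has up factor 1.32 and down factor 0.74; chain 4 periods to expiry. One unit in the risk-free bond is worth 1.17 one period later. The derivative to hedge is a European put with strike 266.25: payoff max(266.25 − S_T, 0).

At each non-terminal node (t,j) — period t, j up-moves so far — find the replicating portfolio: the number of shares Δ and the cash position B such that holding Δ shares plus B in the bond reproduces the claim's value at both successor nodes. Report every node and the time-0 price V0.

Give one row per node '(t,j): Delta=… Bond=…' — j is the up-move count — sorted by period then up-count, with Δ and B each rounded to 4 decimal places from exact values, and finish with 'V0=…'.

(0,0): Delta=-0.5270 Bond=101.3993
(1,0): Delta=-1.0000 Bond=166.2387
(1,1): Delta=-0.4345 Bond=102.0320
(2,0): Delta=-1.0000 Bond=194.4992
(2,1): Delta=-1.0000 Bond=194.4992
(2,2): Delta=-0.3239 Bond=93.1721
(3,0): Delta=-1.0000 Bond=227.5641
(3,1): Delta=-1.0000 Bond=227.5641
(3,2): Delta=-1.0000 Bond=227.5641
(3,3): Delta=-0.1917 Bond=67.6558
V0=29.7256

Under the risk-neutral measure, an up-move has probability p* = (R−d)/(u−d) = 0.7414 and values discount at R = 1.17.
At expiry t=4: V(4,0)=225.4683, V(4,1)=193.5042, V(4,2)=136.4872, V(4,3)=34.7812, V(4,4)=0.0000
(3,0): S=55.1105. Δ = (V_up−V_dn)/(S_up−S_dn) = (193.5042−225.4683)/(72.7458−40.7817) = -1.0000. V = [p*·193.5042 + (1−p*)·225.4683]/1.17 = 172.4536. B = V − Δ·S = 227.5641.
(3,1): S=98.3052. Δ = (V_up−V_dn)/(S_up−S_dn) = (136.4872−193.5042)/(129.7628−72.7458) = -1.0000. V = [p*·136.4872 + (1−p*)·193.5042]/1.17 = 129.2590. B = V − Δ·S = 227.5641.
(3,2): S=175.3551. Δ = (V_up−V_dn)/(S_up−S_dn) = (34.7812−136.4872)/(231.4688−129.7628) = -1.0000. V = [p*·34.7812 + (1−p*)·136.4872]/1.17 = 52.2090. B = V − Δ·S = 227.5641.
(3,3): S=312.7956. Δ = (V_up−V_dn)/(S_up−S_dn) = (0.0000−34.7812)/(412.8903−231.4688) = -0.1917. V = [p*·0.0000 + (1−p*)·34.7812]/1.17 = 7.6882. B = V − Δ·S = 67.6558.
(2,0): S=74.4736. Δ = (V_up−V_dn)/(S_up−S_dn) = (129.2590−172.4536)/(98.3052−55.1105) = -1.0000. V = [p*·129.2590 + (1−p*)·172.4536]/1.17 = 120.0256. B = V − Δ·S = 194.4992.
(2,1): S=132.8448. Δ = (V_up−V_dn)/(S_up−S_dn) = (52.2090−129.2590)/(175.3551−98.3052) = -1.0000. V = [p*·52.2090 + (1−p*)·129.2590]/1.17 = 61.6544. B = V − Δ·S = 194.4992.
(2,2): S=236.9664. Δ = (V_up−V_dn)/(S_up−S_dn) = (7.6882−52.2090)/(312.7956−175.3551) = -0.3239. V = [p*·7.6882 + (1−p*)·52.2090]/1.17 = 16.4121. B = V − Δ·S = 93.1721.
(1,0): S=100.6400. Δ = (V_up−V_dn)/(S_up−S_dn) = (61.6544−120.0256)/(132.8448−74.4736) = -1.0000. V = [p*·61.6544 + (1−p*)·120.0256]/1.17 = 65.5987. B = V − Δ·S = 166.2387.
(1,1): S=179.5200. Δ = (V_up−V_dn)/(S_up−S_dn) = (16.4121−61.6544)/(236.9664−132.8448) = -0.4345. V = [p*·16.4121 + (1−p*)·61.6544]/1.17 = 24.0280. B = V − Δ·S = 102.0320.
(0,0): S=136.0000. Δ = (V_up−V_dn)/(S_up−S_dn) = (24.0280−65.5987)/(179.5200−100.6400) = -0.5270. V = [p*·24.0280 + (1−p*)·65.5987]/1.17 = 29.7256. B = V − Δ·S = 101.3993.
Check: Δ(0,0)·S0 + B(0,0) = 29.7256 = V0.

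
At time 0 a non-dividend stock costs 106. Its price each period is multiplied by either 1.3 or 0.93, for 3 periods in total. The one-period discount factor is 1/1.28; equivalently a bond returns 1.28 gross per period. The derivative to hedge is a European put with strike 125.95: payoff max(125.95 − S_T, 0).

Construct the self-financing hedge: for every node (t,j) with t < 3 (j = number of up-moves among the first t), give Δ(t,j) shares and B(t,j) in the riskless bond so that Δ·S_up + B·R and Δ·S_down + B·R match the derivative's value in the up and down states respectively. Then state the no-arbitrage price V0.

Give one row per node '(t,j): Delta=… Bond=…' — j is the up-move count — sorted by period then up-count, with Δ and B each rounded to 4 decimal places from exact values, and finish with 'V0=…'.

(0,0): Delta=-0.0123 Bond=1.3348
(1,0): Delta=-0.1764 Bond=17.8822
(1,1): Delta=-0.0056 Bond=0.7844
(2,0): Delta=-1.0000 Bond=98.3984
(2,1): Delta=-0.1427 Bond=18.5744
(2,2): Delta=0.0000 Bond=0.0000
V0=0.0298

No-arbitrage ⇒ martingale measure with p* = (R−d)/(u−d) = 0.9459.
Payoff layer (t=3): V(3,0)=40.6882, V(3,1)=6.7668, V(3,2)=0.0000, V(3,3)=0.0000
  t=2,j=0: stock 91.6794 → up 119.1832 (V=6.7668), down 85.2618 (V=40.6882). Price 6.7190; hedge Δ=-1.0000, bond B=98.3984.
  t=2,j=1: stock 128.1540 → up 166.6002 (V=0.0000), down 119.1832 (V=6.7668). Price 0.2858; hedge Δ=-0.1427, bond B=18.5744.
  t=2,j=2: stock 179.1400 → up 232.8820 (V=0.0000), down 166.6002 (V=0.0000). Price 0.0000; hedge Δ=0.0000, bond B=0.0000.
  t=1,j=0: stock 98.5800 → up 128.1540 (V=0.2858), down 91.6794 (V=6.7190). Price 0.4949; hedge Δ=-0.1764, bond B=17.8822.
  t=1,j=1: stock 137.8000 → up 179.1400 (V=0.0000), down 128.1540 (V=0.2858). Price 0.0121; hedge Δ=-0.0056, bond B=0.7844.
  t=0,j=0: stock 106.0000 → up 137.8000 (V=0.0121), down 98.5800 (V=0.4949). Price 0.0298; hedge Δ=-0.0123, bond B=1.3348.
Root portfolio cost Δ·106+B reproduces V0=0.0298.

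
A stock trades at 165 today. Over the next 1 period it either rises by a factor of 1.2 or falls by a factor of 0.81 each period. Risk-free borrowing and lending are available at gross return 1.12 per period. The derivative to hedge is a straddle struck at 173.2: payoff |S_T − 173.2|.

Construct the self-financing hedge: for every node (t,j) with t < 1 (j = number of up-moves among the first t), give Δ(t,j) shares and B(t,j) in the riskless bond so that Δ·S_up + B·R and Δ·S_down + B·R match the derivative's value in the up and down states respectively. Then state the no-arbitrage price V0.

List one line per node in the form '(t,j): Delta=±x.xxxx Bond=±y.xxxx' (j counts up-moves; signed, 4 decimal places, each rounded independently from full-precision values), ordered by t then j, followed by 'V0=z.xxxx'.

Under the risk-neutral measure, an up-move has probability p* = (R−d)/(u−d) = 0.7949 and values discount at R = 1.12.
Terminal payoffs: V(1,0)=39.5500, V(1,1)=24.8000
Node (0,0) S=165.0000: V=(p*·24.8000+(1−p*)·39.5500)/1.12=24.8443; Δ=(24.8000−39.5500)/(198.0000−133.6500)=-0.2292; B=V−Δ·S=62.6648
Check: Δ(0,0)·S0 + B(0,0) = 24.8443 = V0.

(0,0): Delta=-0.2292 Bond=62.6648
V0=24.8443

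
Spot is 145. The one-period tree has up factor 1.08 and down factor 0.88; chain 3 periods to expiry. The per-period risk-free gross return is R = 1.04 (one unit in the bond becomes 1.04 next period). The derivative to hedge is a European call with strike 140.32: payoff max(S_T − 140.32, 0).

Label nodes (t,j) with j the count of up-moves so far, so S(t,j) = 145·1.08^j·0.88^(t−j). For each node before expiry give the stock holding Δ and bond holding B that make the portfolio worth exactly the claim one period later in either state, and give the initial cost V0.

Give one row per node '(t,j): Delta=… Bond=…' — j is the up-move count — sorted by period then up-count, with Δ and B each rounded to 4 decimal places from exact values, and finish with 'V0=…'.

Risk-neutral probability p* = (R−d)/(u−d) = (1.04−0.88)/(1.08−0.88) = 0.8000.
At expiry t=3: V(3,0)=0.0000, V(3,1)=0.0000, V(3,2)=8.5126, V(3,3)=42.3382
Node (2,0) S=112.2880: V=(p*·0.0000+(1−p*)·0.0000)/1.04=0.0000; Δ=(0.0000−0.0000)/(121.2710−98.8134)=0.0000; B=V−Δ·S=0.0000
Node (2,1) S=137.8080: V=(p*·8.5126+(1−p*)·0.0000)/1.04=6.5482; Δ=(8.5126−0.0000)/(148.8326−121.2710)=0.3089; B=V−Δ·S=-36.0150
Node (2,2) S=169.1280: V=(p*·42.3382+(1−p*)·8.5126)/1.04=34.2049; Δ=(42.3382−8.5126)/(182.6582−148.8326)=1.0000; B=V−Δ·S=-134.9231
Node (1,0) S=127.6000: V=(p*·6.5482+(1−p*)·0.0000)/1.04=5.0371; Δ=(6.5482−0.0000)/(137.8080−112.2880)=0.2566; B=V−Δ·S=-27.7039
Node (1,1) S=156.6000: V=(p*·34.2049+(1−p*)·6.5482)/1.04=27.5707; Δ=(34.2049−6.5482)/(169.1280−137.8080)=0.8830; B=V−Δ·S=-110.7129
Node (0,0) S=145.0000: V=(p*·27.5707+(1−p*)·5.0371)/1.04=22.1769; Δ=(27.5707−5.0371)/(156.6000−127.6000)=0.7770; B=V−Δ·S=-90.4915
Check: Δ(0,0)·S0 + B(0,0) = 22.1769 = V0.

(0,0): Delta=0.7770 Bond=-90.4915
(1,0): Delta=0.2566 Bond=-27.7039
(1,1): Delta=0.8830 Bond=-110.7129
(2,0): Delta=0.0000 Bond=0.0000
(2,1): Delta=0.3089 Bond=-36.0150
(2,2): Delta=1.0000 Bond=-134.9231
V0=22.1769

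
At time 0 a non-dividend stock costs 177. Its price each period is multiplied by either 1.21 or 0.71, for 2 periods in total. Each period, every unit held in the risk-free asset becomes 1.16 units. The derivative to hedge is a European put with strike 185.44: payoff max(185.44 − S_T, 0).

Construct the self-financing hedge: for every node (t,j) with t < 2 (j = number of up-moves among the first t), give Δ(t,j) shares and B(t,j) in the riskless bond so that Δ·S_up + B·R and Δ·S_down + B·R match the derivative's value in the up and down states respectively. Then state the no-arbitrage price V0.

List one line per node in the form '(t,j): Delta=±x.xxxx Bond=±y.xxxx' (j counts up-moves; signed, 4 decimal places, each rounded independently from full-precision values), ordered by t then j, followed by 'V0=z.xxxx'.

Under the risk-neutral measure, an up-move has probability p* = (R−d)/(u−d) = 0.9000 and values discount at R = 1.16.
Terminal payoffs: V(2,0)=96.2143, V(2,1)=33.3793, V(2,2)=0.0000
(1,0): S=125.6700. Δ = (V_up−V_dn)/(S_up−S_dn) = (33.3793−96.2143)/(152.0607−89.2257) = -1.0000. V = [p*·33.3793 + (1−p*)·96.2143]/1.16 = 34.1921. B = V − Δ·S = 159.8621.
(1,1): S=214.1700. Δ = (V_up−V_dn)/(S_up−S_dn) = (0.0000−33.3793)/(259.1457−152.0607) = -0.3117. V = [p*·0.0000 + (1−p*)·33.3793]/1.16 = 2.8775. B = V − Δ·S = 69.6361.
(0,0): S=177.0000. Δ = (V_up−V_dn)/(S_up−S_dn) = (2.8775−34.1921)/(214.1700−125.6700) = -0.3538. V = [p*·2.8775 + (1−p*)·34.1921]/1.16 = 5.1802. B = V − Δ·S = 67.8092.
Self-financing check: at every node Δ·S+B equals the discounted successor values.

(0,0): Delta=-0.3538 Bond=67.8092
(1,0): Delta=-1.0000 Bond=159.8621
(1,1): Delta=-0.3117 Bond=69.6361
V0=5.1802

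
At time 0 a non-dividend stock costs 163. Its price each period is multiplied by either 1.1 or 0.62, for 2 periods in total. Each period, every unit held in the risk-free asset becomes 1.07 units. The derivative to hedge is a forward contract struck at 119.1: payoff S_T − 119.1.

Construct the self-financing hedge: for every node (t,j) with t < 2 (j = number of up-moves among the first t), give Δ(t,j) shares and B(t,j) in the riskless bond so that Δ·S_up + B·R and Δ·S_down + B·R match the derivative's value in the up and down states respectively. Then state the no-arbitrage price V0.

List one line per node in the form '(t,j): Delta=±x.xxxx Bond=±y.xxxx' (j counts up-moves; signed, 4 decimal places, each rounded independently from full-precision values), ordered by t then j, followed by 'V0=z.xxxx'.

Under the risk-neutral measure, an up-move has probability p* = (R−d)/(u−d) = 0.9375 and values discount at R = 1.07.
Payoff layer (t=2): V(2,0)=-56.4428, V(2,1)=-7.9340, V(2,2)=78.1300
  t=1,j=0: stock 101.0600 → up 111.1660 (V=-7.9340), down 62.6572 (V=-56.4428). Price -10.2484; hedge Δ=1.0000, bond B=-111.3084.
  t=1,j=1: stock 179.3000 → up 197.2300 (V=78.1300), down 111.1660 (V=-7.9340). Price 67.9916; hedge Δ=1.0000, bond B=-111.3084.
  t=0,j=0: stock 163.0000 → up 179.3000 (V=67.9916), down 101.0600 (V=-10.2484). Price 58.9734; hedge Δ=1.0000, bond B=-104.0266.
Each (Δ,B) replicates both successor values, so the strategy is self-financing and V0 is arbitrage-free.

(0,0): Delta=1.0000 Bond=-104.0266
(1,0): Delta=1.0000 Bond=-111.3084
(1,1): Delta=1.0000 Bond=-111.3084
V0=58.9734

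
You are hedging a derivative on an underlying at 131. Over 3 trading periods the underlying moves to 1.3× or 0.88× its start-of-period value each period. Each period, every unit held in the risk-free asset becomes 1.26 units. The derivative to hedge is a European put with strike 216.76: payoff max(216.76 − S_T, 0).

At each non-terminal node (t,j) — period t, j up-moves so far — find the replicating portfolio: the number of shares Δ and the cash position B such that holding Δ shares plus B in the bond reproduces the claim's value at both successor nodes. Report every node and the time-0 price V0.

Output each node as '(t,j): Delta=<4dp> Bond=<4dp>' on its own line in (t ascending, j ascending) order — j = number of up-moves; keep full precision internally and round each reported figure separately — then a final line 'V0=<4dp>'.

Since d<R<u, set p* = (R−d)/(u−d) = 0.9048; price each node as the discounted p*-expectation of its children.
Terminal payoffs: V(3,0)=127.4872, V(3,1)=84.8797, V(3,2)=21.9368, V(3,3)=0.0000
Node (2,0) S=101.4464: V=(p*·84.8797+(1−p*)·127.4872)/1.26=70.5853; Δ=(84.8797−127.4872)/(131.8803−89.2728)=-1.0000; B=V−Δ·S=172.0317
Node (2,1) S=149.8640: V=(p*·21.9368+(1−p*)·84.8797)/1.26=22.1677; Δ=(21.9368−84.8797)/(194.8232−131.8803)=-1.0000; B=V−Δ·S=172.0317
Node (2,2) S=221.3900: V=(p*·0.0000+(1−p*)·21.9368)/1.26=1.6581; Δ=(0.0000−21.9368)/(287.8070−194.8232)=-0.2359; B=V−Δ·S=53.8886
Node (1,0) S=115.2800: V=(p*·22.1677+(1−p*)·70.5853)/1.26=21.2531; Δ=(22.1677−70.5853)/(149.8640−101.4464)=-1.0000; B=V−Δ·S=136.5331
Node (1,1) S=170.3000: V=(p*·1.6581+(1−p*)·22.1677)/1.26=2.8662; Δ=(1.6581−22.1677)/(221.3900−149.8640)=-0.2867; B=V−Δ·S=51.6987
Node (0,0) S=131.0000: V=(p*·2.8662+(1−p*)·21.2531)/1.26=3.6646; Δ=(2.8662−21.2531)/(170.3000−115.2800)=-0.3342; B=V−Δ·S=47.4430
The time-0 hedge costs 3.6646, which is the no-arbitrage price.

(0,0): Delta=-0.3342 Bond=47.4430
(1,0): Delta=-1.0000 Bond=136.5331
(1,1): Delta=-0.2867 Bond=51.6987
(2,0): Delta=-1.0000 Bond=172.0317
(2,1): Delta=-1.0000 Bond=172.0317
(2,2): Delta=-0.2359 Bond=53.8886
V0=3.6646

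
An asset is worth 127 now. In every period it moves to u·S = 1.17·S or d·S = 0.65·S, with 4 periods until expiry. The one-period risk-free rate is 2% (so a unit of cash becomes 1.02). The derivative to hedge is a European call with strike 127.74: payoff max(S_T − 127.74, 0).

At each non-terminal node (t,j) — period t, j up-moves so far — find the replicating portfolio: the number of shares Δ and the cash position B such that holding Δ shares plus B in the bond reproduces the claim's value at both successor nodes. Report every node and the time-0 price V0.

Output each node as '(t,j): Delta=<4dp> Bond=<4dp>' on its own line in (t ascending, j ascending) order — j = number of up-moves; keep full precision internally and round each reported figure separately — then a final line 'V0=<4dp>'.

The replicating-portfolio and risk-neutral prices coincide; use p* = (1.02−0.65)/(1.17−0.65) = 0.7115 for the latter.
Payoff layer (t=4): V(4,0)=0.0000, V(4,1)=0.0000, V(4,2)=0.0000, V(4,3)=4.4732, V(4,4)=110.2437
(3,0): S=34.8774. Δ = (V_up−V_dn)/(S_up−S_dn) = (0.0000−0.0000)/(40.8065−22.6703) = 0.0000. V = [p*·0.0000 + (1−p*)·0.0000]/1.02 = 0.0000. B = V − Δ·S = 0.0000.
(3,1): S=62.7793. Δ = (V_up−V_dn)/(S_up−S_dn) = (0.0000−0.0000)/(73.4518−40.8065) = 0.0000. V = [p*·0.0000 + (1−p*)·0.0000]/1.02 = 0.0000. B = V − Δ·S = 0.0000.
(3,2): S=113.0027. Δ = (V_up−V_dn)/(S_up−S_dn) = (4.4732−0.0000)/(132.2132−73.4518) = 0.0761. V = [p*·4.4732 + (1−p*)·0.0000]/1.02 = 3.1204. B = V − Δ·S = -5.4818.
(3,3): S=203.4049. Δ = (V_up−V_dn)/(S_up−S_dn) = (110.2437−4.4732)/(237.9837−132.2132) = 1.0000. V = [p*·110.2437 + (1−p*)·4.4732]/1.02 = 78.1696. B = V − Δ·S = -125.2353.
(2,0): S=53.6575. Δ = (V_up−V_dn)/(S_up−S_dn) = (0.0000−0.0000)/(62.7793−34.8774) = 0.0000. V = [p*·0.0000 + (1−p*)·0.0000]/1.02 = 0.0000. B = V − Δ·S = 0.0000.
(2,1): S=96.5835. Δ = (V_up−V_dn)/(S_up−S_dn) = (3.1204−0.0000)/(113.0027−62.7793) = 0.0621. V = [p*·3.1204 + (1−p*)·0.0000]/1.02 = 2.1768. B = V − Δ·S = -3.8240.
(2,2): S=173.8503. Δ = (V_up−V_dn)/(S_up−S_dn) = (78.1696−3.1204)/(203.4049−113.0027) = 0.8302. V = [p*·78.1696 + (1−p*)·3.1204]/1.02 = 55.4125. B = V − Δ·S = -88.9128.
(1,0): S=82.5500. Δ = (V_up−V_dn)/(S_up−S_dn) = (2.1768−0.0000)/(96.5835−53.6575) = 0.0507. V = [p*·2.1768 + (1−p*)·0.0000]/1.02 = 1.5185. B = V − Δ·S = -2.6676.
(1,1): S=148.5900. Δ = (V_up−V_dn)/(S_up−S_dn) = (55.4125−2.1768)/(173.8503−96.5835) = 0.6890. V = [p*·55.4125 + (1−p*)·2.1768]/1.02 = 39.2706. B = V − Δ·S = -63.1058.
(0,0): S=127.0000. Δ = (V_up−V_dn)/(S_up−S_dn) = (39.2706−1.5185)/(148.5900−82.5500) = 0.5717. V = [p*·39.2706 + (1−p*)·1.5185]/1.02 = 27.8241. B = V − Δ·S = -44.7762.
Root portfolio cost Δ·127+B reproduces V0=27.8241.

(0,0): Delta=0.5717 Bond=-44.7762
(1,0): Delta=0.0507 Bond=-2.6676
(1,1): Delta=0.6890 Bond=-63.1058
(2,0): Delta=0.0000 Bond=0.0000
(2,1): Delta=0.0621 Bond=-3.8240
(2,2): Delta=0.8302 Bond=-88.9128
(3,0): Delta=0.0000 Bond=0.0000
(3,1): Delta=0.0000 Bond=0.0000
(3,2): Delta=0.0761 Bond=-5.4818
(3,3): Delta=1.0000 Bond=-125.2353
V0=27.8241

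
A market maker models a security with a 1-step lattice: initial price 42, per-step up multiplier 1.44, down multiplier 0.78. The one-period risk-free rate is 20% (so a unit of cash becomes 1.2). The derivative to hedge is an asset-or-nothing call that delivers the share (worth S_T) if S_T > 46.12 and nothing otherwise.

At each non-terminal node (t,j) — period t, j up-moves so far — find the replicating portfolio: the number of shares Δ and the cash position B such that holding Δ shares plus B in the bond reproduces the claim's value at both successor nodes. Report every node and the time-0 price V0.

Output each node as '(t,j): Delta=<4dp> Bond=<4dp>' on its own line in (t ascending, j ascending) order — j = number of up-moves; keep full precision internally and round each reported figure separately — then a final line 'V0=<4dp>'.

No-arbitrage ⇒ martingale measure with p* = (R−d)/(u−d) = 0.6364.
Payoff layer (t=1): V(1,0)=0.0000, V(1,1)=60.4800
Node (0,0) S=42.0000: V=(p*·60.4800+(1−p*)·0.0000)/1.2=32.0727; Δ=(60.4800−0.0000)/(60.4800−32.7600)=2.1818; B=V−Δ·S=-59.5636
Self-financing check: at every node Δ·S+B equals the discounted successor values.

(0,0): Delta=2.1818 Bond=-59.5636
V0=32.0727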